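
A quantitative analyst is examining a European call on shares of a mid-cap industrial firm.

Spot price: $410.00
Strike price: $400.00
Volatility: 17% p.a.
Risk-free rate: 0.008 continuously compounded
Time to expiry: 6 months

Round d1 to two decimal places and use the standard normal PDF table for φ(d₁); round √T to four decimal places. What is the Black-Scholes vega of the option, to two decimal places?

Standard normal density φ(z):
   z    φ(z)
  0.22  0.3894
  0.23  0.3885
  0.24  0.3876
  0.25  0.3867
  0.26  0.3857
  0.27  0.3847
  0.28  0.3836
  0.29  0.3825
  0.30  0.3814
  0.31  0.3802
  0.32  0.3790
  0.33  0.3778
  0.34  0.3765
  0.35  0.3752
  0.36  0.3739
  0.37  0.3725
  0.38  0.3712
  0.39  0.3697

σ√T = 0.17 × 0.7071 = 0.1202
d₁ = [ln(410/400) + (0.008 + 0.17²/2)·0.5] / 0.1202 = [0.0247 + 0.0112] / 0.1202 = 0.2988 which rounds to 0.30
√T = √0.5 = 0.7071
φ(d₁) = φ(0.30) = 0.3814
vega = S·φ(d₁)·√T = 410·0.3814·0.7071 = 110.5721

110.57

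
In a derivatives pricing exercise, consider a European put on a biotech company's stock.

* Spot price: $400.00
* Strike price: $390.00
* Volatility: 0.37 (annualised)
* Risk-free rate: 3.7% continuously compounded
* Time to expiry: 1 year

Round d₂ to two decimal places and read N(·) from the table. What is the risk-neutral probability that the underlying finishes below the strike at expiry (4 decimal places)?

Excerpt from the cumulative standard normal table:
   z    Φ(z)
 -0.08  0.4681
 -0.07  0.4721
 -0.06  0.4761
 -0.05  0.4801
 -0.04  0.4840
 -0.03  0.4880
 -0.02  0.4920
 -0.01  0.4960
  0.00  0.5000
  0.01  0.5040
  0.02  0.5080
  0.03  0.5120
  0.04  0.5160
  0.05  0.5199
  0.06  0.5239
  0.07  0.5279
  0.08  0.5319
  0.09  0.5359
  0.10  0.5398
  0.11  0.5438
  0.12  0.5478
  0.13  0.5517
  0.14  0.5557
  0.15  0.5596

σ√T = 0.37 × 1.0000 = 0.3700
d₁ = [ln(400/390) + (0.037 + 0.37²/2)·1] / 0.3700 = [0.0253 + 0.1054] / 0.3700 = 0.3534 which rounds to 0.35
d₂ = d₁ − σ√T = 0.3534 − 0.3700 = -0.0166 which rounds to -0.02
Pr(exercise) under Q = N(−d₂) = N(0.02) = 0.5080

0.5080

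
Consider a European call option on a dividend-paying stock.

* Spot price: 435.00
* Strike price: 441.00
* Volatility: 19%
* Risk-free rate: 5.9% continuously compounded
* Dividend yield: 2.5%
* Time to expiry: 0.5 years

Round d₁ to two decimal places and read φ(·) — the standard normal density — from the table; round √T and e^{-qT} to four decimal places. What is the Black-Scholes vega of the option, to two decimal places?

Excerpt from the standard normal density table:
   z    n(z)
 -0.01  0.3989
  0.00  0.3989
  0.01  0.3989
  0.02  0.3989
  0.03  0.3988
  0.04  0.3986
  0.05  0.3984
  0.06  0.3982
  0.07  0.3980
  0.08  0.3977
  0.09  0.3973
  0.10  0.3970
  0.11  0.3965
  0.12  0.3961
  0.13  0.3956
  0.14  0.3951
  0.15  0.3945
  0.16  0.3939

σ√T = 0.19 × 0.7071 = 0.1344
ln(S/K) + (r − q + σ²/2)T = ln(435/441) + (0.059 − 0.025 + 0.19²/2)·0.5 = -0.0137 + 0.0260 = 0.0123
d₁ = 0.0123 / 0.1344 = 0.0917 → 0.09
√T = √0.5 = 0.7071
φ(d₁) = φ(0.09) = 0.3973
exp(−qT) = exp(−0.025·0.5) = 0.9876
vega = S·exp(−qT)·φ(d₁)·√T = 435·0.9876·0.3973·0.7071 = 120.6896

120.69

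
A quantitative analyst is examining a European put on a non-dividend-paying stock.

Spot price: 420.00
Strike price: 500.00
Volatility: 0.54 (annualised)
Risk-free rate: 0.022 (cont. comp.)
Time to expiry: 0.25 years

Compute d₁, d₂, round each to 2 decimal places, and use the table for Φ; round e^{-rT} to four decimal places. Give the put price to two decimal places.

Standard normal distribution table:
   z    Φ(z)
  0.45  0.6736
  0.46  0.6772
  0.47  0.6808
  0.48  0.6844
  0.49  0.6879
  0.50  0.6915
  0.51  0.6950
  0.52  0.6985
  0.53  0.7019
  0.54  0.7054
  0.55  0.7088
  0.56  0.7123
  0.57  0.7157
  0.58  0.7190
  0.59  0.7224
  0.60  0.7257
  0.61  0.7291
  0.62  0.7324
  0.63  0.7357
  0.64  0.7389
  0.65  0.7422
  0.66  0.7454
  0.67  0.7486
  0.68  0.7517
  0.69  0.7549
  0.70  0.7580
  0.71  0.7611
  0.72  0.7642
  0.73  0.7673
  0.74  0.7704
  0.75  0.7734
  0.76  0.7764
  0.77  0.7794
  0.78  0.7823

97.15

σ√T = 0.54 × 0.5000 = 0.2700
d₁ = [ln(420/500) + (0.022 + 0.54²/2)·0.25] / 0.2700 = [-0.1744 + 0.0420] / 0.2700 = -0.4904 ≈ -0.49
d₂ = d₁ − σ√T = -0.4904 − 0.2700 = -0.7604 ≈ -0.76
exp(−rT) = exp(−0.022·0.25) = 0.9945
N(−d₂) = N(0.76) = 0.7764;  N(−d₁) = N(0.49) = 0.6879
P = 500·0.9945·0.7764 − 420·0.6879 = 386.0649 − 288.9180 = 97.1469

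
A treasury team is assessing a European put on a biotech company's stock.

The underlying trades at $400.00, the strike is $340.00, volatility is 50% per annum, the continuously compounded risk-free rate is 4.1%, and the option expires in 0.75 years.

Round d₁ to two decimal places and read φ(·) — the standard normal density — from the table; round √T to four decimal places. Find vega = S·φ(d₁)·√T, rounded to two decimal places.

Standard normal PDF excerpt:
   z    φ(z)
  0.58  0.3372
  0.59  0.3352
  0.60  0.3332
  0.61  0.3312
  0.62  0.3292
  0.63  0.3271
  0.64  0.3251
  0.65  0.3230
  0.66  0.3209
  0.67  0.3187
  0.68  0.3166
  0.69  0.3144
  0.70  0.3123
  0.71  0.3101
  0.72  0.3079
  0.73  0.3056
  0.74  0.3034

σ√T = 0.5 × 0.8660 = 0.4330
ln(S/K) + (r + σ²/2)T = ln(400/340) + (0.041 + 0.5²/2)·0.75 = 0.1625 + 0.1245 = 0.2870
d₁ = 0.2870 / 0.4330 = 0.6628 → 0.66
√T = √0.75 = 0.8660
φ(d₁) = φ(0.66) = 0.3209
vega = S·φ(d₁)·√T = 400·0.3209·0.8660 = 111.1598

111.16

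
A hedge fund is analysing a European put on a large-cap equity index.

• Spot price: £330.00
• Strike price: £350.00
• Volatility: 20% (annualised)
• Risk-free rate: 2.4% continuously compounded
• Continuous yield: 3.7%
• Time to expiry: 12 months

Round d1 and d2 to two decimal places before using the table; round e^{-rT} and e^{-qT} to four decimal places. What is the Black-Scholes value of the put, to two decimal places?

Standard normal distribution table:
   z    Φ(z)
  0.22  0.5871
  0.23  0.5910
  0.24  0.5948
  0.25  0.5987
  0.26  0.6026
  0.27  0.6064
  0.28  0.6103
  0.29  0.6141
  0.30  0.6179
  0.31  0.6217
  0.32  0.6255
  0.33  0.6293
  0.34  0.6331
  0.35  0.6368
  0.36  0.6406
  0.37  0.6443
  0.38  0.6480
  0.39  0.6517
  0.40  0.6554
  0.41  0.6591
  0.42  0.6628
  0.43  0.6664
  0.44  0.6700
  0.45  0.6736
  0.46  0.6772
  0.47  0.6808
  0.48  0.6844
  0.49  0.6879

£39.76

σ√T = 0.2 × 1.0000 = 0.2000
d₁ = [ln(330/350) + (0.024 − 0.037 + 0.2²/2)·1] / 0.2000 = [-0.0588 + 0.0070] / 0.2000 = -0.2592 ≈ -0.26
d₂ = d₁ − σ√T = -0.2592 − 0.2000 = -0.4592 ≈ -0.46
e^(−qT) = e^(−0.037·1) = 0.9637;  e^(−rT) = e^(−0.024·1) = 0.9763
P = 350·0.9763·N(0.46) − 330·0.9637·N(0.26) = 350·0.9763·0.6772 − 330·0.9637·0.6026 = 231.4026 − 191.6395 = 39.7632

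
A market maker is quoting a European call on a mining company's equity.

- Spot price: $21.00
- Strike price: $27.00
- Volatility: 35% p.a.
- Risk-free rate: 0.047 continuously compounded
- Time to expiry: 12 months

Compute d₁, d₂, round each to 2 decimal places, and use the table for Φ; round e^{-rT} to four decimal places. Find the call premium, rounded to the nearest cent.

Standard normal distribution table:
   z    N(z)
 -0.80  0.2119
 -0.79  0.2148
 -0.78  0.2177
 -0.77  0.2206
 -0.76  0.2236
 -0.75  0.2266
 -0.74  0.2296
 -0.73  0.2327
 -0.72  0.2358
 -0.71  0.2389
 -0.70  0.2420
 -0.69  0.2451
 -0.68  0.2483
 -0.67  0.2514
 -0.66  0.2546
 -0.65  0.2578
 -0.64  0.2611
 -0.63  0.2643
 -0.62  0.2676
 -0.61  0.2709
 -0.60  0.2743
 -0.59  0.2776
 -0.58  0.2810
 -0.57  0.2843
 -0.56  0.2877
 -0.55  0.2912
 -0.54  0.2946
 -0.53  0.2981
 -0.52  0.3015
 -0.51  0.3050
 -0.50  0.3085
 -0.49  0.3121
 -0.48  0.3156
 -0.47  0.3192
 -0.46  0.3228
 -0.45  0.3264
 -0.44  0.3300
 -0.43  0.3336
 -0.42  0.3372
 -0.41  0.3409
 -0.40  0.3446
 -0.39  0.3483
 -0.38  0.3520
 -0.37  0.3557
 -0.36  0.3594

T = 1;  σ√T = 0.3500
d₁ = [ln(21/27) + (0.047 + 0.35²/2)·1] / 0.3500 = [-0.2513 + 0.1082] / 0.3500 = -0.4088 ≈ -0.41
d₂ = d₁ − σ√T = -0.4088 − 0.3500 = -0.7588 ≈ -0.76
exp(−rT) = exp(−0.047·1) = 0.9541
N(d₁) = N(-0.41) = 0.3409;  N(d₂) = N(-0.76) = 0.2236
C = 21·0.3409 − 27·0.9541·0.2236 = 7.1589 − 5.7601 = 1.3988

$1.40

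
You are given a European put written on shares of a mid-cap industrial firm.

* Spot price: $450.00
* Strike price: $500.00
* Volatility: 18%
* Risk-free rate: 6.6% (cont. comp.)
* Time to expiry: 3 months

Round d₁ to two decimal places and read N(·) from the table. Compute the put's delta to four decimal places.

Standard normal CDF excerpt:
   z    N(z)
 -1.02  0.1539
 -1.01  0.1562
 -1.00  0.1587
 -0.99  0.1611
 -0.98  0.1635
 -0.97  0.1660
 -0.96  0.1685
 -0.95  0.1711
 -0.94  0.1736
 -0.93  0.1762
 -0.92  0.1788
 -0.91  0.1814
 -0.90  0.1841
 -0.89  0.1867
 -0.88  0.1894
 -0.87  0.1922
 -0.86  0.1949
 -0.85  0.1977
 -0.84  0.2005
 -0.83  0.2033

σ√T = 0.18 × 0.5000 = 0.0900
d₁ = [ln(450/500) + (0.066 + 0.18²/2)·0.25] / 0.0900 = [-0.1054 + 0.0205] / 0.0900 = -0.9423 → -0.94
N(d₁) = N(-0.94) = 0.1736
Δ_put = N(d₁) − 1 = 0.1736 − 1 = -0.8264

-0.8264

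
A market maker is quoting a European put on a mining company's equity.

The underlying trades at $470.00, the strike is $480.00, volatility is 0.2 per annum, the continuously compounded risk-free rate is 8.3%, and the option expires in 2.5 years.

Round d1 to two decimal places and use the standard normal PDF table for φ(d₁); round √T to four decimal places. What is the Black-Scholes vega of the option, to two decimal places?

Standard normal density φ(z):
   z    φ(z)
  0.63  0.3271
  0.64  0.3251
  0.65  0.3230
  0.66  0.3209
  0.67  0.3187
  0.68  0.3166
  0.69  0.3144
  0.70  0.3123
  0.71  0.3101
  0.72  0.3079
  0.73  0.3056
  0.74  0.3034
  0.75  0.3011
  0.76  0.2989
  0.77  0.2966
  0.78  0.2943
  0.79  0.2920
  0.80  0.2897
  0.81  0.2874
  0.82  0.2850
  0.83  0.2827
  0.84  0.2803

223.75

σ√T = 0.2 × 1.5811 = 0.3162
d₁ = [ln(470/480) + (0.083 + 0.2²/2)·2.5] / 0.3162 = [-0.0211 + 0.2575] / 0.3162 = 0.7477 → 0.75
√T = √2.5 = 1.5811
φ(d₁) = φ(0.75) = 0.3011
vega = S·φ(d₁)·√T = 470·0.3011·1.5811 = 223.7525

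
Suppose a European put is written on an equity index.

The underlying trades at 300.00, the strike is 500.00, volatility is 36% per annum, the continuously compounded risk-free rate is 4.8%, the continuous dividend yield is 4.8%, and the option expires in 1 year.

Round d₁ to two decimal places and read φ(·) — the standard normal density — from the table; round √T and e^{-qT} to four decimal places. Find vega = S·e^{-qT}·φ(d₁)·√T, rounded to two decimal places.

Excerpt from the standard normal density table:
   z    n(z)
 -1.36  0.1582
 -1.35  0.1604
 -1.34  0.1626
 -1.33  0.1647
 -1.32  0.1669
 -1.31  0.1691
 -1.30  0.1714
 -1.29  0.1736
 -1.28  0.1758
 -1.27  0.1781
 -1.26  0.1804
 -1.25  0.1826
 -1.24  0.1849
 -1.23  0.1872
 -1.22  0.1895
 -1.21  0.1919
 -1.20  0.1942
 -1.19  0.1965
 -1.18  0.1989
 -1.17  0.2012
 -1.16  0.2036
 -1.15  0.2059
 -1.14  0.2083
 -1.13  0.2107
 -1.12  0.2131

52.87

σ√T = 0.36 × 1.0000 = 0.3600
d₁ = [ln(300/500) + (0.048 − 0.048 + 0.36²/2)·1] / 0.3600 = [-0.5108 + 0.0648] / 0.3600 = -1.2390 ≈ -1.24
√T = √1 = 1.0000
φ(d₁) = φ(-1.24) = 0.1849
e^(−qT) = e^(−0.048·1) = 0.9531
vega = S·e^(−qT)·φ(d₁)·√T = 300·0.9531·0.1849·1.0000 = 52.8685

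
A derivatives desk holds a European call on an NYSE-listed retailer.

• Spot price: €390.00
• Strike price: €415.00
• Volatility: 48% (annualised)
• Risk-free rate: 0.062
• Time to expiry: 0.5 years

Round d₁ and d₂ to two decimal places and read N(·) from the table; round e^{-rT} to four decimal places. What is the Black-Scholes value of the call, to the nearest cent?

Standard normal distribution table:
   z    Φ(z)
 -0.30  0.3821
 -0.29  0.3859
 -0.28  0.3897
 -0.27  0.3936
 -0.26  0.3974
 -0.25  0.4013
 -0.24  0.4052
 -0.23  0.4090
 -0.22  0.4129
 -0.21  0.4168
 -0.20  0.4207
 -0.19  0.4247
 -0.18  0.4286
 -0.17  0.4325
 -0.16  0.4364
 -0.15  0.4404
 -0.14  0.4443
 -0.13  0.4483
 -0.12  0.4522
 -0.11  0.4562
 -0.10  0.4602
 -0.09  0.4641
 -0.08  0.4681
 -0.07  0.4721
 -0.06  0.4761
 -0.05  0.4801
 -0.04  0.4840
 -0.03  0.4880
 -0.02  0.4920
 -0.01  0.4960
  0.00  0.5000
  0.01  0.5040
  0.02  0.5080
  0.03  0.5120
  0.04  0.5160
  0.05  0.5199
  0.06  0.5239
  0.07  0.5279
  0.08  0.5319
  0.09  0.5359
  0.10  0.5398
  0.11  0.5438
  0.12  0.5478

€47.55

σ√T = 0.48 × 0.7071 = 0.3394
d₁ = [ln(390/415) + (0.062 + 0.48²/2)·0.5] / 0.3394 = [-0.0621 + 0.0886] / 0.3394 = 0.0780 → 0.08
d₂ = d₁ − σ√T = 0.0780 − 0.3394 = -0.2614 → -0.26
exp(−rT) = exp(−0.062·0.5) = 0.9695
N(d₁) = N(0.08) = 0.5319;  N(d₂) = N(-0.26) = 0.3974
C = 390·0.5319 − 415·0.9695·0.3974 = 207.4410 − 159.8909 = 47.5501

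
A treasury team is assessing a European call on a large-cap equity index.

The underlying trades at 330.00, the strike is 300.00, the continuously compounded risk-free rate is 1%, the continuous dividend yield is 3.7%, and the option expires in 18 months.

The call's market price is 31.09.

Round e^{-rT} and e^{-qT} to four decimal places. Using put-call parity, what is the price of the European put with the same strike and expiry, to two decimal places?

14.44

exp(−qT) = exp(−0.037·1.5) = 0.9460;  exp(−rT) = exp(−0.01·1.5) = 0.9851
Put-call parity: C − P = S·e^(−qT) − K·e^(−rT) = 330·0.9460 − 300·0.9851 = 312.1800 − 295.5300 = 16.6500
P = C − (C − P) = 31.09 − (16.6500) = 14.4400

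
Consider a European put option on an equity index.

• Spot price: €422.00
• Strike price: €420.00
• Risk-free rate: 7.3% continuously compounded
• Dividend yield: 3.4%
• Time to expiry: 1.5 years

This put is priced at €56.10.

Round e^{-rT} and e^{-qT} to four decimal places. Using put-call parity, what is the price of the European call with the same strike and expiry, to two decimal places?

€80.68

e^(−qT) = e^(−0.034·1.5) = 0.9503;  e^(−rT) = e^(−0.073·1.5) = 0.8963
Put-call parity: C − P = S·e^(−qT) − K·e^(−rT) = 422·0.9503 − 420·0.8963 = 401.0266 − 376.4460 = 24.5806
C = P + (C − P) = 56.10 + (24.5806) = 80.6806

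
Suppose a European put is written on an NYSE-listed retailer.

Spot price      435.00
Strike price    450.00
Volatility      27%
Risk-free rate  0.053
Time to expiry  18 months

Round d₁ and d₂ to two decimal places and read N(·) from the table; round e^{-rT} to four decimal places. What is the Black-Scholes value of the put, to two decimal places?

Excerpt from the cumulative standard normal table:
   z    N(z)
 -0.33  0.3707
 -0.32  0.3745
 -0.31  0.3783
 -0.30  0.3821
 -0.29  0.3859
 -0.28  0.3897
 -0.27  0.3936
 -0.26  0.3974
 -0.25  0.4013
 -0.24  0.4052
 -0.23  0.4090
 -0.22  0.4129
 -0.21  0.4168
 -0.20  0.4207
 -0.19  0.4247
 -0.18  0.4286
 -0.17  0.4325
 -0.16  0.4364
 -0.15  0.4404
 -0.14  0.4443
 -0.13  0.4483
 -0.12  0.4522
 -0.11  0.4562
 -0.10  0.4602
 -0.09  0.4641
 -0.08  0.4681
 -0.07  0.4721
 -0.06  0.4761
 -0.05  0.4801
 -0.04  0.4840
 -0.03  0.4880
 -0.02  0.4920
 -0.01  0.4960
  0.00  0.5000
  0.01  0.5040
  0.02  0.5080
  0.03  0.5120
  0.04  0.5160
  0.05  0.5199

46.58

σ√T = 0.27 × 1.2247 = 0.3307
d₁ = [ln(435/450) + (0.053 + 0.27²/2)·1.5] / 0.3307 = [-0.0339 + 0.1342] / 0.3307 = 0.3032 ≈ 0.30
d₂ = d₁ − σ√T = 0.3032 − 0.3307 = -0.0274 ≈ -0.03
exp(−rT) = exp(−0.053·1.5) = 0.9236
P = 450·0.9236·N(0.03) − 435·N(-0.30) = 450·0.9236·0.5120 − 435·0.3821 = 212.7974 − 166.2135 = 46.5839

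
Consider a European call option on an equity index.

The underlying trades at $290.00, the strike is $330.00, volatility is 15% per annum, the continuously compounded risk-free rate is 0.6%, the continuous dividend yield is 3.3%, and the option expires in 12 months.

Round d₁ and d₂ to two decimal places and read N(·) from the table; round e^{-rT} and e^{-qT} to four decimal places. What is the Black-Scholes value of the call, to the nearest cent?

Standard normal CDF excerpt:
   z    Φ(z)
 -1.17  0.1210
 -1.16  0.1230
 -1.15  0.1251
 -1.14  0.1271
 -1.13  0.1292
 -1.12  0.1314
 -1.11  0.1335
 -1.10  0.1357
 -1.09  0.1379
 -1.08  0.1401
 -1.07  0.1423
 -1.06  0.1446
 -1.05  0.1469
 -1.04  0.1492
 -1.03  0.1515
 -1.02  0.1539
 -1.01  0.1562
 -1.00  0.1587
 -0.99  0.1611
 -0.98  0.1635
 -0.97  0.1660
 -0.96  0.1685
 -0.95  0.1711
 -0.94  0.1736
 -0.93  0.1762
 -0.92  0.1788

σ√T = 0.15 × 1.0000 = 0.1500
ln(S/K) + (r − q + σ²/2)T = ln(290/330) + (0.006 − 0.033 + 0.15²/2)·1 = -0.1292 − 0.0158 = -0.1450
d₁ = -0.1450 / 0.1500 = -0.9664 → -0.97
d₂ = d₁ − σ√T = -0.9664 − 0.1500 = -1.1164 → -1.12
exp(−qT) = exp(−0.033·1) = 0.9675;  exp(−rT) = exp(−0.006·1) = 0.9940
N(d₁) = N(-0.97) = 0.1660;  N(d₂) = N(-1.12) = 0.1314
C = 290·0.9675·0.1660 − 330·0.9940·0.1314 = 46.5755 − 43.1018 = 3.4736

$3.47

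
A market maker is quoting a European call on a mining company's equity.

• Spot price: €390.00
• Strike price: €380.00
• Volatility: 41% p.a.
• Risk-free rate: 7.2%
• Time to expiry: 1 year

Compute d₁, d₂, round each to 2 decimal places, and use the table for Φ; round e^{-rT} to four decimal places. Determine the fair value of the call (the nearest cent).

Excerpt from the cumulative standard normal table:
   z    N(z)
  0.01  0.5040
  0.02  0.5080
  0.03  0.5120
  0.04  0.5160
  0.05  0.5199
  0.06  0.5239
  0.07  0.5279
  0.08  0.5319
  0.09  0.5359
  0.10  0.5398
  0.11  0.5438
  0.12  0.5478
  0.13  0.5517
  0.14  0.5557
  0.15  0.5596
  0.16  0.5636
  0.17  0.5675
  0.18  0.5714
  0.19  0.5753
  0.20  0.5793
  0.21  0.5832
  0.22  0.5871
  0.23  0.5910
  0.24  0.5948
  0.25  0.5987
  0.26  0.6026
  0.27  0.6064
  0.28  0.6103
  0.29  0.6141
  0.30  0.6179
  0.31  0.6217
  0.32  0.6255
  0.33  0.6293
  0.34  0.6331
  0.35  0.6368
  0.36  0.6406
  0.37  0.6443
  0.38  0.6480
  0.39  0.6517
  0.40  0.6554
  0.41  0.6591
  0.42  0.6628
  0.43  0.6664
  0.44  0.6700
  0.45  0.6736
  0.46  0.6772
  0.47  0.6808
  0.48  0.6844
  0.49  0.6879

σ√T = 0.41 × 1.0000 = 0.4100
ln(S/K) + (r + σ²/2)T = ln(390/380) + (0.072 + 0.41²/2)·1 = 0.0260 + 0.1560 = 0.1820
d₁ = 0.1820 / 0.4100 = 0.4440 → 0.44
d₂ = d₁ − σ√T = 0.4440 − 0.4100 = 0.0340 → 0.03
e^(−rT) = e^(−0.072·1) = 0.9305
N(d₁) = N(0.44) = 0.6700;  N(d₂) = N(0.03) = 0.5120
C = 390·0.6700 − 380·0.9305·0.5120 = 261.3000 − 181.0381 = 80.2619

€80.26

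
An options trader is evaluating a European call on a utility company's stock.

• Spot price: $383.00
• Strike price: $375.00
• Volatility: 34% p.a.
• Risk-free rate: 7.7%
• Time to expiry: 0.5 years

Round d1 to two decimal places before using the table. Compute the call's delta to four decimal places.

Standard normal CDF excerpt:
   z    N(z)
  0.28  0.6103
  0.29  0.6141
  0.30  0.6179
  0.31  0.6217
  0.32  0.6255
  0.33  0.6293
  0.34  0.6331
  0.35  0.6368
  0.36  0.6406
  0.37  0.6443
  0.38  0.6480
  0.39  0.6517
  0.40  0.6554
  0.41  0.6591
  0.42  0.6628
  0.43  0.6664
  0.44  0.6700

σ√T = 0.34 × 0.7071 = 0.2404
d₁ = [ln(383/375) + (0.077 + 0.34²/2)·0.5] / 0.2404 = [0.0211 + 0.0674] / 0.2404 = 0.3681 → 0.37
N(d₁) = N(0.37) = 0.6443
Δ_call = N(d₁) = 0.6443

0.6443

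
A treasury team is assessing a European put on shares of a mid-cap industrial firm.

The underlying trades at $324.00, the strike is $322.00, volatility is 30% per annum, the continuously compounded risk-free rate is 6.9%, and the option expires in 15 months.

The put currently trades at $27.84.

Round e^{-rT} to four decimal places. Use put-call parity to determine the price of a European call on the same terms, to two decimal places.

exp(−rT) = exp(−0.069·1.25) = 0.9174
Put-call parity: C − P = S − K·e^(−rT) = 324 − 322·0.9174 = 324 − 295.4028 = 28.5972
C = P + (C − P) = 27.84 + (28.5972) = 56.4372

$56.44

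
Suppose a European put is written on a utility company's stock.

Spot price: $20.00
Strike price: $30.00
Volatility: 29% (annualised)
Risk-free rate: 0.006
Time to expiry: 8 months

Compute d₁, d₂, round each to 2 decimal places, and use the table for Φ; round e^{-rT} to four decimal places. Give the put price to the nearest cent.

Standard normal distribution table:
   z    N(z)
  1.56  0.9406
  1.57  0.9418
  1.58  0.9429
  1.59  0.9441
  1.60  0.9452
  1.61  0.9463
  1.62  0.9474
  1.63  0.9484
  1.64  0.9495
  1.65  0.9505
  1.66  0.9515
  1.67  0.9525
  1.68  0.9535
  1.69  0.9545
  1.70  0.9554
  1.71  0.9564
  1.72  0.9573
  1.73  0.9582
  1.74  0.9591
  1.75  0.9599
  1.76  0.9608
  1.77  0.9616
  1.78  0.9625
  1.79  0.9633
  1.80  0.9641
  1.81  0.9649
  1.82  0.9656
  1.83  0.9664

$9.97

T = 0.6667;  σ√T = 0.2368
d₁ = [ln(20/30) + (0.006 + ½·0.29²)·0.6667] / (σ√T) = (-0.4055 + 0.0320) / 0.2368 = -1.5771 which rounds to -1.58
d₂ = -1.5771 − 0.2368 = -1.8139 which rounds to -1.81
e^(−rT) = e^(−0.006·0.6667) = 0.9960
N(−d₂) = N(1.81) = 0.9649;  N(−d₁) = N(1.58) = 0.9429
P = 30·0.9960·0.9649 − 20·0.9429 = 28.8312 − 18.8580 = 9.9732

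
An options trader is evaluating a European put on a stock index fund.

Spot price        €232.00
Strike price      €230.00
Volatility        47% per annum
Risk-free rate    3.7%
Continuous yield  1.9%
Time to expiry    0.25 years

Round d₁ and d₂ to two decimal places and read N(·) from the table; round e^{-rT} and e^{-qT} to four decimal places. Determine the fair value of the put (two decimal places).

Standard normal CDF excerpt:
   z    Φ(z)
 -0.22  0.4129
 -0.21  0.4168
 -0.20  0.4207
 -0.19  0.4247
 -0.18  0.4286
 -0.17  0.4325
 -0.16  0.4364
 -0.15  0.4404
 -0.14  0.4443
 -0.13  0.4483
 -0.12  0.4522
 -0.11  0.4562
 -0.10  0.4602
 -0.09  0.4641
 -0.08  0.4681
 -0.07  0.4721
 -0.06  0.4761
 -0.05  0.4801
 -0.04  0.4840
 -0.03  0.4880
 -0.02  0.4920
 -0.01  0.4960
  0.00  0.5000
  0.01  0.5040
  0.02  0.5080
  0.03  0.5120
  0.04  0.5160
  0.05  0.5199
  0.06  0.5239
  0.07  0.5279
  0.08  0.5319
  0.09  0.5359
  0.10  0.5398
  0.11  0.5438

€19.52

σ√T = 0.47·√0.25 = 0.2350
d₁ = [ln(232/230) + (0.037 − 0.019 + 0.47²/2)·0.25] / 0.2350 = [0.0087 + 0.0321] / 0.2350 = 0.1735 ⇒ 0.17
d₂ = d₁ − σ√T = 0.1735 − 0.2350 = -0.0615 ⇒ -0.06
e^(−qT) = e^(−0.019·0.25) = 0.9953;  e^(−rT) = e^(−0.037·0.25) = 0.9908
P = 230·0.9908·N(0.06) − 232·0.9953·N(-0.17) = 230·0.9908·0.5239 − 232·0.9953·0.4325 = 119.3884 − 99.8684 = 19.5200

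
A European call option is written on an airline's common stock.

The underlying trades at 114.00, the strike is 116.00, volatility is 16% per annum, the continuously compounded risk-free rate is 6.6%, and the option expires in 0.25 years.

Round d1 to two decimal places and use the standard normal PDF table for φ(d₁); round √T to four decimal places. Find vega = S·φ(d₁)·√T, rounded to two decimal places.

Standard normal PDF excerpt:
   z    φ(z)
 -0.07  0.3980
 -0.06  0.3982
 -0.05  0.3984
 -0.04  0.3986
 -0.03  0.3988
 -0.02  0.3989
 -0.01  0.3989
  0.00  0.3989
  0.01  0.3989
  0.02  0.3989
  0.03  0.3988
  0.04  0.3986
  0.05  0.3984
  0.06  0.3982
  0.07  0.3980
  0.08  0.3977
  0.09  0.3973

22.73

σ√T = 0.16·√0.25 = 0.0800
ln(S/K) + (r + σ²/2)T = ln(114/116) + (0.066 + 0.16²/2)·0.25 = -0.0174 + 0.0197 = 0.0023
d₁ = 0.0023 / 0.0800 = 0.0289 ⇒ 0.03
√T = √0.25 = 0.5000
φ(d₁) = φ(0.03) = 0.3988
vega = S·φ(d₁)·√T = 114·0.3988·0.5000 = 22.7316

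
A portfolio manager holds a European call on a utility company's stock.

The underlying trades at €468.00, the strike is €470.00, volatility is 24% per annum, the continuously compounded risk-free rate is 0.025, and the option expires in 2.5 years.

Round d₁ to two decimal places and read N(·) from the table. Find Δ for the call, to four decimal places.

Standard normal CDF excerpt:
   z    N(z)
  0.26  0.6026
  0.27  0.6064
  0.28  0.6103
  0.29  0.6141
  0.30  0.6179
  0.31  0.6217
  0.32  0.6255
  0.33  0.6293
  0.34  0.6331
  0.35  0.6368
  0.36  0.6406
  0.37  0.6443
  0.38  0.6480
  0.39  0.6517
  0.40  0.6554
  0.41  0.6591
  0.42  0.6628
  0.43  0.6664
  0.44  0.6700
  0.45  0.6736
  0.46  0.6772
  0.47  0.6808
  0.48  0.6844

0.6331

T = 2.5;  σ√T = 0.3795
d₁ = [ln(468/470) + (0.025 + 0.24²/2)·2.5] / 0.3795 = [-0.0043 + 0.1345] / 0.3795 = 0.3432 → 0.34
N(d₁) = N(0.34) = 0.6331
Δ_call = N(d₁) = 0.6331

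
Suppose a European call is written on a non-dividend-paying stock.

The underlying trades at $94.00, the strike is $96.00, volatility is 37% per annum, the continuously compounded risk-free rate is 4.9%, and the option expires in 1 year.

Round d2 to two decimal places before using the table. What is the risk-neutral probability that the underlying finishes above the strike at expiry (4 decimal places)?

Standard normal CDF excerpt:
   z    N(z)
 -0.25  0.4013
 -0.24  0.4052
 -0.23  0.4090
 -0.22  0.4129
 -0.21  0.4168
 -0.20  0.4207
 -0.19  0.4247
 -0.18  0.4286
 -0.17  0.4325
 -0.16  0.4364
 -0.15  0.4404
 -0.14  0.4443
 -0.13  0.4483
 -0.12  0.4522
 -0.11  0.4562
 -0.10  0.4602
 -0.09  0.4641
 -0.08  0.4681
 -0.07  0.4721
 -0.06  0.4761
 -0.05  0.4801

T = 1;  σ√T = 0.3700
d₁ = [ln(94/96) + (0.049 + 0.37²/2)·1] / 0.3700 = [-0.0211 + 0.1174] / 0.3700 = 0.2605 → 0.26
d₂ = d₁ − σ√T = 0.2605 − 0.3700 = -0.1095 → -0.11
Risk-neutral Pr[S_T > K] = N(d₂) = N(-0.11) = 0.4562

0.4562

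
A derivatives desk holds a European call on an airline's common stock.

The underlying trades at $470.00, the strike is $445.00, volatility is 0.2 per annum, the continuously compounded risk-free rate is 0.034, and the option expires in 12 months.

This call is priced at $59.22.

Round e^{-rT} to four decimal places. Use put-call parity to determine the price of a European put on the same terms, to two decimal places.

$19.36

e^(−rT) = e^(−0.034·1) = 0.9666
Put-call parity: C − P = S − K·e^(−rT) = 470 − 445·0.9666 = 470 − 430.1370 = 39.8630
P = C − (C − P) = 59.22 − (39.8630) = 19.3570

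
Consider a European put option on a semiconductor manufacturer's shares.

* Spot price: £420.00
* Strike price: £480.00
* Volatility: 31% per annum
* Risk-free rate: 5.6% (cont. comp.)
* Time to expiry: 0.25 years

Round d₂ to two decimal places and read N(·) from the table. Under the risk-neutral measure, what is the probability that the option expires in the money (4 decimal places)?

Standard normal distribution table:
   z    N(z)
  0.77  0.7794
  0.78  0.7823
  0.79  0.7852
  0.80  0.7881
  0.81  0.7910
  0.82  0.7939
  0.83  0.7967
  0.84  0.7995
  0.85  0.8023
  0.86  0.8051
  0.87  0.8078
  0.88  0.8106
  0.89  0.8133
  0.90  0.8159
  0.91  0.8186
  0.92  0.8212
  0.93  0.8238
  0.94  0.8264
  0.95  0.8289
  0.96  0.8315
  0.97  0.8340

σ√T = 0.31·√0.25 = 0.1550
d₁ = [ln(420/480) + (0.056 + ½·0.31²)·0.25] / (σ√T) = (-0.1335 + 0.0260) / 0.1550 = -0.6937 which rounds to -0.69
d₂ = -0.6937 − 0.1550 = -0.8487 which rounds to -0.85
Pr(exercise) under Q = N(−d₂) = N(0.85) = 0.8023

0.8023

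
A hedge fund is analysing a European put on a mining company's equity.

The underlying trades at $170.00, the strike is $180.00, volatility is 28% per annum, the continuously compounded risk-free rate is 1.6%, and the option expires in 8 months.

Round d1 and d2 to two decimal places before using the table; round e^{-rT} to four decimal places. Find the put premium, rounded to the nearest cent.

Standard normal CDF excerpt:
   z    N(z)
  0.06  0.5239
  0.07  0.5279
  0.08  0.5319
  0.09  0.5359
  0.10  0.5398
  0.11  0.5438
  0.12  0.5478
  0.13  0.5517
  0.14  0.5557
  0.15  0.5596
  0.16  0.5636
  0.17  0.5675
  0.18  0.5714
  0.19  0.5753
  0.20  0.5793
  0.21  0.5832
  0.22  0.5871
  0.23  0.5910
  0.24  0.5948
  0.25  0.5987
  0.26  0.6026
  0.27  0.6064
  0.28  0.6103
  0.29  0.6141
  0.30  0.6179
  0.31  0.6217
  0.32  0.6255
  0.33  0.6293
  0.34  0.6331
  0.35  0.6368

$20.29

T = 0.6667;  σ√T = 0.2286
d₁ = [ln(170/180) + (0.016 + 0.28²/2)·0.6667] / 0.2286 = [-0.0572 + 0.0368] / 0.2286 = -0.0890 ⇒ -0.09
d₂ = d₁ − σ√T = -0.0890 − 0.2286 = -0.3177 ⇒ -0.32
exp(−rT) = exp(−0.016·0.6667) = 0.9894
N(−d₂) = N(0.32) = 0.6255;  N(−d₁) = N(0.09) = 0.5359
P = 180·0.9894·0.6255 − 170·0.5359 = 111.3965 − 91.1030 = 20.2935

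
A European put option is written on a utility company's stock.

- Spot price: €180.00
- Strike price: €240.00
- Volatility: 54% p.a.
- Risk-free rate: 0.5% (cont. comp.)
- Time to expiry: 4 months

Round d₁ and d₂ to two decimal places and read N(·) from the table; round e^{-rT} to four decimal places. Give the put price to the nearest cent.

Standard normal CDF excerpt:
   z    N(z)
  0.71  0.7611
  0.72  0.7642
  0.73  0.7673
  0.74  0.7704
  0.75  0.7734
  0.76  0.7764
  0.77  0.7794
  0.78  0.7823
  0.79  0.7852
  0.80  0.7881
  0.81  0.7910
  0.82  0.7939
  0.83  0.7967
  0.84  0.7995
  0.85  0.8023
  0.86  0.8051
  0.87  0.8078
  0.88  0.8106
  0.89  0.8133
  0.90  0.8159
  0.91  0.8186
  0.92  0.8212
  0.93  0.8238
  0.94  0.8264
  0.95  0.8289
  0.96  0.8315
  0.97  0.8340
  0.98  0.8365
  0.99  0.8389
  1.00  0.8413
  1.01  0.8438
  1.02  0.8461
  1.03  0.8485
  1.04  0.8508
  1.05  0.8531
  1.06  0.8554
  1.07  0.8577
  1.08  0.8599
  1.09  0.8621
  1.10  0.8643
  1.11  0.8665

€65.75

σ√T = 0.54·√0.3333 = 0.3118
d₁ = [ln(180/240) + (0.005 + 0.54²/2)·0.3333] / 0.3118 = [-0.2877 + 0.0503] / 0.3118 = -0.7615 which rounds to -0.76
d₂ = d₁ − σ√T = -0.7615 − 0.3118 = -1.0733 which rounds to -1.07
e^(−rT) = e^(−0.005·0.3333) = 0.9983
P = 240·0.9983·N(1.07) − 180·N(0.76) = 240·0.9983·0.8577 − 180·0.7764 = 205.4981 − 139.7520 = 65.7461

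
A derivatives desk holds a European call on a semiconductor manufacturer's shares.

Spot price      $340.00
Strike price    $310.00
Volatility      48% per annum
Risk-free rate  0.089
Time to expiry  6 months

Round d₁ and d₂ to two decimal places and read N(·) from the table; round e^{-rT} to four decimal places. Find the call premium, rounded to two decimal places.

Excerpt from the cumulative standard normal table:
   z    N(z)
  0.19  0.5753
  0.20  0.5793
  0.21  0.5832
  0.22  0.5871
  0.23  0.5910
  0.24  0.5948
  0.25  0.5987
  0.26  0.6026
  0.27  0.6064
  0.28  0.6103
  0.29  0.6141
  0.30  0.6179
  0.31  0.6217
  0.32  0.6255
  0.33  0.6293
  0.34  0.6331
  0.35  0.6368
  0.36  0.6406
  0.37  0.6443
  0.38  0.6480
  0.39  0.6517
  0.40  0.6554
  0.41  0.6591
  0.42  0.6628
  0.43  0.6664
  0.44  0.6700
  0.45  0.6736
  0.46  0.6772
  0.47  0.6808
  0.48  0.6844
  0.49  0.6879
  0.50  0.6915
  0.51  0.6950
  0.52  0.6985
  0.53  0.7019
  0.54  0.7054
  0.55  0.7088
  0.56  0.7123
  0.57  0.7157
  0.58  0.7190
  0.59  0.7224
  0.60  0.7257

T = 0.5;  σ√T = 0.3394
ln(S/K) + (r + σ²/2)T = ln(340/310) + (0.089 + 0.48²/2)·0.5 = 0.0924 + 0.1021 = 0.1945
d₁ = 0.1945 / 0.3394 = 0.5730 ≈ 0.57
d₂ = d₁ − σ√T = 0.5730 − 0.3394 = 0.2336 ≈ 0.23
exp(−rT) = exp(−0.089·0.5) = 0.9565
N(d₁) = N(0.57) = 0.7157;  N(d₂) = N(0.23) = 0.5910
C = 340·0.7157 − 310·0.9565·0.5910 = 243.3380 − 175.2404 = 68.0976

$68.10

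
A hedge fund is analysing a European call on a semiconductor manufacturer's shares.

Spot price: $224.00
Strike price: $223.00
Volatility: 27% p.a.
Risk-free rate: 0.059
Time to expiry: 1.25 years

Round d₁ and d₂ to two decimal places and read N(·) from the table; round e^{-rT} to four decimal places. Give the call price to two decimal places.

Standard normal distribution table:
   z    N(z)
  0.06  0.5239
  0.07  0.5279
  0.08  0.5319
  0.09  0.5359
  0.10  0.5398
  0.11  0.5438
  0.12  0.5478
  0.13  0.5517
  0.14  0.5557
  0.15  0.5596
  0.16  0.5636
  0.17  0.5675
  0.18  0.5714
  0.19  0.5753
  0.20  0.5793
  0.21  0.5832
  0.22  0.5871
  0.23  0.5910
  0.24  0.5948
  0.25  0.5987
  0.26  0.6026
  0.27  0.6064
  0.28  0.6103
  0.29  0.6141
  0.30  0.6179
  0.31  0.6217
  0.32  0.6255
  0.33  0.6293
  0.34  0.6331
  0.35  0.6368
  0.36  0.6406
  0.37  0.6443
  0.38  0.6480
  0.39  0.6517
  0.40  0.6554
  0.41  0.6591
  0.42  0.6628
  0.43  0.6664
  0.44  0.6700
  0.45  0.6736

σ√T = 0.27 × 1.1180 = 0.3019
d₁ = [ln(224/223) + (0.059 + 0.27²/2)·1.25] / 0.3019 = [0.0045 + 0.1193] / 0.3019 = 0.4101 → 0.41
d₂ = d₁ − σ√T = 0.4101 − 0.3019 = 0.1082 → 0.11
e^(−rT) = e^(−0.059·1.25) = 0.9289
N(d₁) = N(0.41) = 0.6591;  N(d₂) = N(0.11) = 0.5438
C = 224·0.6591 − 223·0.9289·0.5438 = 147.6384 − 112.6453 = 34.9931

$34.99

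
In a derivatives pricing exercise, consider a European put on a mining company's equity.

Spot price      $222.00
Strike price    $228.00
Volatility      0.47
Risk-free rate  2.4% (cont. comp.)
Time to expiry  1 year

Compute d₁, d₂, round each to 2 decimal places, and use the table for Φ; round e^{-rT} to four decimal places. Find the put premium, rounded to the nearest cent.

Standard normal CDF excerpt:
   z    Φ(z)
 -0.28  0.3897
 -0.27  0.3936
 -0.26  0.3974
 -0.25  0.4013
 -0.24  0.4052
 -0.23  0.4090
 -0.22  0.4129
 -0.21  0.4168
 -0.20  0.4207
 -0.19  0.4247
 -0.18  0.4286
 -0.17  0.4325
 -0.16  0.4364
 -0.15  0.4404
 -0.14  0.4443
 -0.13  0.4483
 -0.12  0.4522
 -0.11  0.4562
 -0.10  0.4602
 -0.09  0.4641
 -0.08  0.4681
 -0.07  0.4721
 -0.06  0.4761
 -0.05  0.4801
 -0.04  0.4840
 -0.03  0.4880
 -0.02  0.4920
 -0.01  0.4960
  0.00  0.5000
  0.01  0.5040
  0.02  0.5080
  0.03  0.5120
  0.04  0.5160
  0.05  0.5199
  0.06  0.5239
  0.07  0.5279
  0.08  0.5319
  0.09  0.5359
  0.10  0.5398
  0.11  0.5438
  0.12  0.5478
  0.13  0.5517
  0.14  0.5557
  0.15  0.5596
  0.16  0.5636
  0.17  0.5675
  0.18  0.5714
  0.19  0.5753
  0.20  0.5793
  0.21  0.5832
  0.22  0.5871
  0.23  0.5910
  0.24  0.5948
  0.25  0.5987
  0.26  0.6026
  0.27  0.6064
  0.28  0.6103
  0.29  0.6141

$41.60

σ√T = 0.47·√1 = 0.4700
d₁ = [ln(222/228) + (0.024 + 0.47²/2)·1] / 0.4700 = [-0.0267 + 0.1344] / 0.4700 = 0.2293 → 0.23
d₂ = d₁ − σ√T = 0.2293 − 0.4700 = -0.2407 → -0.24
e^(−rT) = e^(−0.024·1) = 0.9763
P = 228·0.9763·N(0.24) − 222·N(-0.23) = 228·0.9763·0.5948 − 222·0.4090 = 132.4003 − 90.7980 = 41.6023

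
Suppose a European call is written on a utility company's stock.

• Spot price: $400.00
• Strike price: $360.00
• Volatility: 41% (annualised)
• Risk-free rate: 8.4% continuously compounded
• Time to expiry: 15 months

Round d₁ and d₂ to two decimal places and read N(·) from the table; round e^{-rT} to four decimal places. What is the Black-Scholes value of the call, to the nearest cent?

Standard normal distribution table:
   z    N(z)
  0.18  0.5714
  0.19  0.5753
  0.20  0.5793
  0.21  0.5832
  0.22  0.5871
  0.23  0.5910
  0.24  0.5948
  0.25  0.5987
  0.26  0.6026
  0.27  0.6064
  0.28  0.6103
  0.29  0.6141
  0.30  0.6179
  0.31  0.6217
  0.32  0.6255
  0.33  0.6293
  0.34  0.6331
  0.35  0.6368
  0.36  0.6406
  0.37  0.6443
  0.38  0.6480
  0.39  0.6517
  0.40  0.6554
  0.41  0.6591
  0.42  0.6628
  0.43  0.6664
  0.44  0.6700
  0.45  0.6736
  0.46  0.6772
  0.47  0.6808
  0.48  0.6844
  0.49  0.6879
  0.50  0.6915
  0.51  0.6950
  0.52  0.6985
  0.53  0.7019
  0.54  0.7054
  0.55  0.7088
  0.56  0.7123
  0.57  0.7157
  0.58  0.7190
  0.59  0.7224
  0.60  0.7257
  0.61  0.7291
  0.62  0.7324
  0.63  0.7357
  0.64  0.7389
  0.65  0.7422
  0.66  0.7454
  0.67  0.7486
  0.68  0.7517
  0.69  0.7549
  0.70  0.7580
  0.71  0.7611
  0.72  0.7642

σ√T = 0.41 × 1.1180 = 0.4584
d₁ = [ln(400/360) + (0.084 + 0.41²/2)·1.25] / 0.4584 = [0.1054 + 0.2101] / 0.4584 = 0.6881 which rounds to 0.69
d₂ = d₁ − σ√T = 0.6881 − 0.4584 = 0.2297 which rounds to 0.23
e^(−rT) = e^(−0.084·1.25) = 0.9003
N(d₁) = N(0.69) = 0.7549;  N(d₂) = N(0.23) = 0.5910
C = 400·0.7549 − 360·0.9003·0.5910 = 301.9600 − 191.5478 = 110.4122

$110.41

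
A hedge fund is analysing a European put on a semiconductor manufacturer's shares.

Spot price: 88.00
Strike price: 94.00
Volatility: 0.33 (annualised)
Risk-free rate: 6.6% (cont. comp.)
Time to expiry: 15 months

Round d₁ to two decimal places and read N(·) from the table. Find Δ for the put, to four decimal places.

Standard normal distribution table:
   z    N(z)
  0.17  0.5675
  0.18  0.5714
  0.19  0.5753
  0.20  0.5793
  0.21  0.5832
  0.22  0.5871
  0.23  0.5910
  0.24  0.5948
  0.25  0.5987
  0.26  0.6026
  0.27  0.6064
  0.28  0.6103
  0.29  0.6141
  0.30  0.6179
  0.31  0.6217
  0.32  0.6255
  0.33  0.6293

σ√T = 0.33 × 1.1180 = 0.3690
d₁ = [ln(88/94) + (0.066 + ½·0.33²)·1.25] / (σ√T) = (-0.0660 + 0.1506) / 0.3690 = 0.2293 ≈ 0.23
N(d₁) = N(0.23) = 0.5910
Δ_put = N(d₁) − 1 = 0.5910 − 1 = -0.4090

-0.4090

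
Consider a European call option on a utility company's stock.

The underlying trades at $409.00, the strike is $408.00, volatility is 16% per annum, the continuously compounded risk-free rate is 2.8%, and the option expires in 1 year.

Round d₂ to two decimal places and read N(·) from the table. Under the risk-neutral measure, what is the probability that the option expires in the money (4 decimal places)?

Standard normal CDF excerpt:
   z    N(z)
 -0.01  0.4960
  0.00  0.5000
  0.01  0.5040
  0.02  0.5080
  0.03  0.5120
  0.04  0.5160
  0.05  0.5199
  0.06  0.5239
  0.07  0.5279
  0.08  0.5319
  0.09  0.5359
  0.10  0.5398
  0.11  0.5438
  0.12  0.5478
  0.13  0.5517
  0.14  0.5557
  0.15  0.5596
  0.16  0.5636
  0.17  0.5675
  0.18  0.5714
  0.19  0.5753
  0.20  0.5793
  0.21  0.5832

σ√T = 0.16 × 1.0000 = 0.1600
d₁ = [ln(409/408) + (0.028 + 0.16²/2)·1] / 0.1600 = [0.0024 + 0.0408] / 0.1600 = 0.2703 → 0.27
d₂ = d₁ − σ√T = 0.2703 − 0.1600 = 0.1103 → 0.11
Risk-neutral Pr[S_T > K] = N(d₂) = N(0.11) = 0.5438

0.5438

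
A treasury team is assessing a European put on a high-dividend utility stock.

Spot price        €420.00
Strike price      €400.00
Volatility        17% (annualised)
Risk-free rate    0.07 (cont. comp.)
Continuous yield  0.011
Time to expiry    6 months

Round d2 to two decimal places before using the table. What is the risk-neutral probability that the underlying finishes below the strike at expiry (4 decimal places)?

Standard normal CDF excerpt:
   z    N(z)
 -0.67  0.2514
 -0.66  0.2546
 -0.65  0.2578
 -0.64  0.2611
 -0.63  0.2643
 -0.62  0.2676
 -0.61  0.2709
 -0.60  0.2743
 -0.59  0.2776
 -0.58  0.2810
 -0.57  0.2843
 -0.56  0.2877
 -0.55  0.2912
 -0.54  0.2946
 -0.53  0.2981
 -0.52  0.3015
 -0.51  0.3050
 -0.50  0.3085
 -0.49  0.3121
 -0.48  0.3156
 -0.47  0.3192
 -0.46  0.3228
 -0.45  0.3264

T = 0.5;  σ√T = 0.1202
d₁ = [ln(420/400) + (0.07 − 0.011 + 0.17²/2)·0.5] / 0.1202 = [0.0488 + 0.0367] / 0.1202 = 0.7114 which rounds to 0.71
d₂ = d₁ − σ√T = 0.7114 − 0.1202 = 0.5912 which rounds to 0.59
Risk-neutral Pr[S_T < K] = N(−d₂) = N(-0.59) = 0.2776

0.2776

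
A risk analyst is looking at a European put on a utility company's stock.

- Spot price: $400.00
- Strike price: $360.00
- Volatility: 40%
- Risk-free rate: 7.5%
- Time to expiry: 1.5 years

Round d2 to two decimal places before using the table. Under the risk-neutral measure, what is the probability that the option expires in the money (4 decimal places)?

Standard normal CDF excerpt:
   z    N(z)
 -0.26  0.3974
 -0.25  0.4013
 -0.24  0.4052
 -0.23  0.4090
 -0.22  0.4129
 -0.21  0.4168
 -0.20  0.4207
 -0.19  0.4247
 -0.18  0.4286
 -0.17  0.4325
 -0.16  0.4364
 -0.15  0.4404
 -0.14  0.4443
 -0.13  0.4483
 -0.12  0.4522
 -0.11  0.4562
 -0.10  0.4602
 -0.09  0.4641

σ√T = 0.4·√1.5 = 0.4899
d₁ = [ln(400/360) + (0.075 + 0.4²/2)·1.5] / 0.4899 = [0.1054 + 0.2325] / 0.4899 = 0.6897 which rounds to 0.69
d₂ = d₁ − σ√T = 0.6897 − 0.4899 = 0.1998 which rounds to 0.20
Risk-neutral Pr[S_T < K] = N(−d₂) = N(-0.20) = 0.4207

0.4207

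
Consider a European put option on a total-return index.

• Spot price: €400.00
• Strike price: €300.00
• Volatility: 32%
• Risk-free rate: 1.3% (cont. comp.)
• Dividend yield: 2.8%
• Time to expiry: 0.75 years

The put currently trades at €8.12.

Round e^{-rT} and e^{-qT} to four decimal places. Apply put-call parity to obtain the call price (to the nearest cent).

€102.71

e^(−qT) = e^(−0.028·0.75) = 0.9792;  e^(−rT) = e^(−0.013·0.75) = 0.9903
Put-call parity: C − P = S·e^(−qT) − K·e^(−rT) = 400·0.9792 − 300·0.9903 = 391.6800 − 297.0900 = 94.5900
C = P + (C − P) = 8.12 + (94.5900) = 102.7100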